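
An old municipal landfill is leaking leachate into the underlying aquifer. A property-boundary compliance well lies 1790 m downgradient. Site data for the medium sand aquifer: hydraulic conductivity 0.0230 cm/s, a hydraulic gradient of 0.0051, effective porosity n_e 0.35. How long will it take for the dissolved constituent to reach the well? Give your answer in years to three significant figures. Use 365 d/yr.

K = 0.0230 cm/s × 864 = 19.87 m/d
Specific discharge q = 19.87 × 0.0051 = 0.1013 m/d
v = Ki/n = 19.87·0.0051/0.35 = 0.2896 m/d
t = L / v = 1790 / 0.2896 = 6182 d
   = 6182 / 365 = 16.9 yr

16.9 years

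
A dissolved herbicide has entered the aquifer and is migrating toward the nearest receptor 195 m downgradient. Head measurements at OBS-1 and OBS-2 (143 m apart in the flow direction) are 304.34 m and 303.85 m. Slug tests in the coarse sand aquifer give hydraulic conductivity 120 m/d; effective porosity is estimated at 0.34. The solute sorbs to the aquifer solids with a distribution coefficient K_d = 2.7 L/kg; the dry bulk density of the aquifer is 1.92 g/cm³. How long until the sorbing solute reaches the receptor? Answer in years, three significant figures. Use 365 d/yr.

Hydraulic gradient i = (304.34 − 303.85) / 143 = 0.49 / 143 = 0.003427
Specific discharge q = 120 × 0.003427 = 0.4112 m/d
Average linear velocity = 0.4112 / 0.34 = 1.209 m/d
Retardation R = 1 + ρ_b·K_d/n = 1 + 1.92×2.7/0.34 = 16.25
Contaminant velocity v_c = v/R = 1.209/16.25 = 0.07444 m/d
t = L/v_c = 195/0.07444 = 2620 d
   = 2620/365 = 7.18 yr

7.18 years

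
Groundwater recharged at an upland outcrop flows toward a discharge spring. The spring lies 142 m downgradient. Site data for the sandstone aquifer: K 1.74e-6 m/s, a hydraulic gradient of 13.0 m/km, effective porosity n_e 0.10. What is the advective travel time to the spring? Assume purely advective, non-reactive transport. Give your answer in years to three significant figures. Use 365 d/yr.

19.9 years

K = 1.74e-6 m/s × 86400 s/d = 0.1503 m/d
q = Ki = 0.1503 × 0.013 = 0.001954 m/d
v_s = q/n_e = 0.001954/0.10 = 0.01954 m/d
t = L / v = 142 / 0.01954 = 7266 d
   = 7266 / 365 = 19.9 yr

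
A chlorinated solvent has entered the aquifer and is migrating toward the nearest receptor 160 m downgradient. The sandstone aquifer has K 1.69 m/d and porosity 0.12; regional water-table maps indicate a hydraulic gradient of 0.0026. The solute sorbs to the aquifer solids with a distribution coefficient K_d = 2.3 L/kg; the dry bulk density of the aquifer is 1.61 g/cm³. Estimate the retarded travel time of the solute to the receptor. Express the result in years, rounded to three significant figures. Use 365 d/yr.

Specific discharge q = 1.69 × 0.0026 = 0.004394 m/d
v = Ki/n = 1.69·0.0026/0.12 = 0.03662 m/d
Retardation R = 1 + ρ_b·K_d/n = 1 + 1.61×2.3/0.12 = 31.86
Contaminant velocity v_c = v/R = 0.03662/31.86 = 0.001149 m/d
t = L/v_c = 160/0.001149 = 139200 d
   = 139200/365 = 381 yr

381 years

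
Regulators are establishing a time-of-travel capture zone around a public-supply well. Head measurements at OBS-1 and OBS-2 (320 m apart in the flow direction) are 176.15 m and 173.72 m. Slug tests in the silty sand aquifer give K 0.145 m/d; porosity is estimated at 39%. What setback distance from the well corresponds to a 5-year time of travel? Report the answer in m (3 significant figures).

5.15 m

Hydraulic gradient i = (176.15 − 173.72) / 320 = 2.43 / 320 = 0.007594
Darcy flux q = K·i = 0.145 × 0.007594 = 0.001101 m/d
Seepage velocity v = q / n = 0.001101 / 0.39 = 0.002823 m/d
T = 5 yr × 365 = 1825 d
L = v × T = 0.002823 × 1825 = 5.153 m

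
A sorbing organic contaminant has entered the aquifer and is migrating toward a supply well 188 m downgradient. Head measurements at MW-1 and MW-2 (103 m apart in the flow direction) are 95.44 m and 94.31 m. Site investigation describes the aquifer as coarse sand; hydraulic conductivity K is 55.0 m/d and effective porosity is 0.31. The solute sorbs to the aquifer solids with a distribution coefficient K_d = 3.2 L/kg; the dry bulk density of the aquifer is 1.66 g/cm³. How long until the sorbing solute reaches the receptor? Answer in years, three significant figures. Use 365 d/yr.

4.80 years

Hydraulic gradient i = (95.44 − 94.31) / 103 = 1.13 / 103 = 0.01097
q = Ki = 55.0 × 0.01097 = 0.6034 m/d
v_s = q/n_e = 0.6034/0.31 = 1.946 m/d
Retardation R = 1 + ρ_b·K_d/n = 1 + 1.66×3.2/0.31 = 18.14
Contaminant velocity v_c = v/R = 1.946/18.14 = 0.1073 m/d
t = L/v_c = 188/0.1073 = 1752 d
   = 1752/365 = 4.80 yr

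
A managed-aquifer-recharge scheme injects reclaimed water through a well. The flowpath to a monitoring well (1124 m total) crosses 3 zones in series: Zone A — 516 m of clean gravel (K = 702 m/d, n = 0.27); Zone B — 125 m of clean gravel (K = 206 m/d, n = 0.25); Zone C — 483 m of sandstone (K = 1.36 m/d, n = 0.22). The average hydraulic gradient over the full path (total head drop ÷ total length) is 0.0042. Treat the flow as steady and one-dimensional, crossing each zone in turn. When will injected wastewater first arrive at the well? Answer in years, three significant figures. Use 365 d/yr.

57.3 years

For zones in series the flux q is common to all zones; the equivalent conductivity is the harmonic (thickness-weighted) mean, K_eq = L_total / Σ(L_j/K_j).
Σ(L/K) = 516/702 + 125/206 + 483/1.36 = 0.7350 + 0.6068 + 355.1 = 356.5 d
K_eq = L_total / Σ(L/K) = 1124 / 356.5 = 3.153 m/d
q = K_eq · i = 3.153 × 0.0042 = 0.01324 m/d (same in every zone)
Zone A: v = q/n = 0.01324/0.27 = 0.04905 m/d → t_A = 516/0.04905 = 10520 d
Zone B: v = q/n = 0.01324/0.25 = 0.05297 m/d → t_B = 125/0.05297 = 2360 d
Zone C: v = q/n = 0.01324/0.22 = 0.06019 m/d → t_C = 483/0.06019 = 8024 d
Total t = 10520 + 2360 + 8024 = 20900 d
   = 20900 / 365 = 57.3 yr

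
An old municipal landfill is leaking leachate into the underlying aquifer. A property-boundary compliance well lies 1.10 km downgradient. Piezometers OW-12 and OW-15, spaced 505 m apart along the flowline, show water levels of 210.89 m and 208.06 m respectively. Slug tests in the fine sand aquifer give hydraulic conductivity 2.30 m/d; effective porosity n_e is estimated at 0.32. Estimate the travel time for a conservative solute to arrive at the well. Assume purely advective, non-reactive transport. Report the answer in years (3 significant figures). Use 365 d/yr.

74.8 years

Hydraulic gradient i = (210.89 − 208.06) / 505 = 2.83 / 505 = 0.005604
Darcy flux q = K·i = 2.30 × 0.005604 = 0.01289 m/d
v = Ki/n = 2.30·0.005604/0.32 = 0.04028 m/d
L = 1.10 km = 1100 m
t = L / v = 1100 / 0.04028 = 27310 d
   = 27310 / 365 = 74.8 yr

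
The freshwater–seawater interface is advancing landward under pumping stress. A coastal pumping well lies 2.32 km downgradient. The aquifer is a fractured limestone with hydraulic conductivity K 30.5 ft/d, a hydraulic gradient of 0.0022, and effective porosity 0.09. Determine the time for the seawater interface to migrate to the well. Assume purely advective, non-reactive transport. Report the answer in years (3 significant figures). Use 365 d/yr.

K = 30.5 ft/d × 0.3048 = 9.296 m/d
q = Ki = 9.296 × 0.0022 = 0.02045 m/d
Seepage velocity v = q / n = 0.02045 / 0.09 = 0.2272 m/d
L = 2.32 km = 2320 m
t = L / v = 2320 / 0.2272 = 10210 d
   = 10210 / 365 = 28.0 yr

28.0 years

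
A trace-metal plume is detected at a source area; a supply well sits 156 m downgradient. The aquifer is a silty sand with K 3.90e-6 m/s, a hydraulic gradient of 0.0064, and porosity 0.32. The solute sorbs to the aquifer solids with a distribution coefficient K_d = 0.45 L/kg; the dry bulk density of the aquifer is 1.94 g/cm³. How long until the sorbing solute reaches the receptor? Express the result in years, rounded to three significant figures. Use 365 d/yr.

K = 3.90e-6 m/s × 86400 s/d = 0.3370 m/d
q = Ki = 0.3370 × 0.0064 = 0.002157 m/d
Seepage velocity v = q / n = 0.002157 / 0.32 = 0.006739 m/d
Retardation R = 1 + ρ_b·K_d/n = 1 + 1.94×0.45/0.32 = 3.728
Contaminant velocity v_c = v/R = 0.006739/3.728 = 0.001808 m/d
t = L/v_c = 156/0.001808 = 86300 d
   = 86300/365 = 236 yr

236 years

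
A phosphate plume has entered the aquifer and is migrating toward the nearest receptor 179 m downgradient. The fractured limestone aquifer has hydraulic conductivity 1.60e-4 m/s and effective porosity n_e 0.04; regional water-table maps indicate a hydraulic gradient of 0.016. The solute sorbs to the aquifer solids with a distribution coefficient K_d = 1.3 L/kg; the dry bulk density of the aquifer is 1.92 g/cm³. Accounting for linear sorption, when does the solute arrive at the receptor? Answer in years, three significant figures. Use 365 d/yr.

5.62 years

K = 1.60e-4 m/s × 86400 s/d = 13.82 m/d
Darcy flux q = K·i = 13.82 × 0.016 = 0.2212 m/d
v = Ki/n = 13.82·0.016/0.04 = 5.530 m/d
Retardation R = 1 + ρ_b·K_d/n = 1 + 1.92×1.3/0.04 = 63.40
Contaminant velocity v_c = v/R = 5.530/63.40 = 0.08722 m/d
t = L/v_c = 179/0.08722 = 2052 d
   = 2052/365 = 5.62 yr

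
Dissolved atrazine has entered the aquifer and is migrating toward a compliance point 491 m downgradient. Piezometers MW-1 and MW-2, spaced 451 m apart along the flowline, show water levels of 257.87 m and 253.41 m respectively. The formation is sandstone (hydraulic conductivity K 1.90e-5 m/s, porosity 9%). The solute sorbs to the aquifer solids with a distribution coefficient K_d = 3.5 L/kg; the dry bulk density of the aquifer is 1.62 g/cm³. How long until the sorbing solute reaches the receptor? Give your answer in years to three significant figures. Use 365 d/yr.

477 years

Hydraulic gradient i = (257.87 − 253.41) / 451 = 4.46 / 451 = 0.009889
K = 1.90e-5 m/s × 86400 s/d = 1.642 m/d
Specific discharge q = 1.642 × 0.009889 = 0.01623 m/d
Average linear velocity = 0.01623 / 0.09 = 0.1804 m/d
Retardation R = 1 + ρ_b·K_d/n = 1 + 1.62×3.5/0.09 = 64.00
Contaminant velocity v_c = v/R = 0.1804/64.00 = 0.002818 m/d
t = L/v_c = 491/0.002818 = 174200 d
   = 174200/365 = 477 yr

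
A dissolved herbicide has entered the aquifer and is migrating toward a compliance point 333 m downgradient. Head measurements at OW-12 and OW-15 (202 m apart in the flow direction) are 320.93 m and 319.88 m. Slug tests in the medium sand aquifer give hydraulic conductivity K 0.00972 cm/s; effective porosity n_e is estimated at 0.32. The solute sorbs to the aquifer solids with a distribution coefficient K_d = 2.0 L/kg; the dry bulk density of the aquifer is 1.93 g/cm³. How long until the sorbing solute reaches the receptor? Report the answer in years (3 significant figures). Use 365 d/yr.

Hydraulic gradient i = (320.93 − 319.88) / 202 = 1.05 / 202 = 0.005198
K = 0.00972 cm/s × 864 = 8.398 m/d
Darcy flux q = K·i = 8.398 × 0.005198 = 0.04365 m/d
v = Ki/n = 8.398·0.005198/0.32 = 0.1364 m/d
Retardation R = 1 + ρ_b·K_d/n = 1 + 1.93×2.0/0.32 = 13.06
Contaminant velocity v_c = v/R = 0.1364/13.06 = 0.01044 m/d
t = L/v_c = 333/0.01044 = 31890 d
   = 31890/365 = 87.4 yr

87.4 years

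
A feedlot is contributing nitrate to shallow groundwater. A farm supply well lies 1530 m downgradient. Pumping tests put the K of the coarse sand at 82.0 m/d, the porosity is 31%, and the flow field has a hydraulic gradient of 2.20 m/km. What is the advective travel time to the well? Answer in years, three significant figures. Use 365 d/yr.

7.20 years

Specific discharge q = 82.0 × 0.0022 = 0.1804 m/d
v_s = q/n_e = 0.1804/0.31 = 0.5819 m/d
t = L / v = 1530 / 0.5819 = 2629 d
   = 2629 / 365 = 7.20 yr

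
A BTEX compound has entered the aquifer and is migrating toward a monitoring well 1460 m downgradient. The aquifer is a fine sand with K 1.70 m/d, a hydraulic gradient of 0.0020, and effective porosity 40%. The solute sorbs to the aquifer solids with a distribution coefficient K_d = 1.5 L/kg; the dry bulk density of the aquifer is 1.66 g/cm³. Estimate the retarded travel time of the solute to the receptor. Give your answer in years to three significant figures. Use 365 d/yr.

q = Ki = 1.70 × 0.0020 = 0.003400 m/d
v_s = q/n_e = 0.003400/0.40 = 0.008500 m/d
Retardation R = 1 + ρ_b·K_d/n = 1 + 1.66×1.5/0.40 = 7.225
Contaminant velocity v_c = v/R = 0.008500/7.225 = 0.001176 m/d
t = L/v_c = 1460/0.001176 = 1.241e6 d
   = 1.241e6/365 = 3400 yr

3400 years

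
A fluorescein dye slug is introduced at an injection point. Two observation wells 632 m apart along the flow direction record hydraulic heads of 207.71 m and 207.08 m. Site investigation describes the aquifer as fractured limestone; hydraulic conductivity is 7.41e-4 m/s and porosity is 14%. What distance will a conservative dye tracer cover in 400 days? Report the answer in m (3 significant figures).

182 m

Hydraulic gradient i = (207.71 − 207.08) / 632 = 0.63 / 632 = 9.968e-4
K = 7.41e-4 m/s × 86400 s/d = 64.02 m/d
q = Ki = 64.02 × 9.968e-4 = 0.06382 m/d
Average linear velocity = 0.06382 / 0.14 = 0.4559 m/d
L = v × T = 0.4559 × 400 = 182.3 m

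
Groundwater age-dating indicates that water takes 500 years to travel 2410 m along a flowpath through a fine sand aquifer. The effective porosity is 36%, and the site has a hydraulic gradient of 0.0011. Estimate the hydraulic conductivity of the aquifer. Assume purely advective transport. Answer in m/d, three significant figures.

4.32 m/d

t = 500 years = 182500 d
v = L / t = 2410 / 182500 = 0.01321 m/d
K = v · n / i = 0.01321 × 0.36 / 0.0011 = 4.32 m/d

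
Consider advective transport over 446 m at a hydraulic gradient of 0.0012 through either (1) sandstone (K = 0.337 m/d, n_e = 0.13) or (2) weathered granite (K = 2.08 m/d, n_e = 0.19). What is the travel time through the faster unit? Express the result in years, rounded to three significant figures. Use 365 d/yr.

Unit 1 (sandstone): v = 0.337×0.0012/0.13 = 0.003111 m/d, t = 446/0.003111 = 143400 d
Unit 2 (weathered granite): v = 2.08×0.0012/0.19 = 0.01314 m/d, t = 446/0.01314 = 33950 d
Faster: 33950 d / 365 = 93.0 yr

93.0 years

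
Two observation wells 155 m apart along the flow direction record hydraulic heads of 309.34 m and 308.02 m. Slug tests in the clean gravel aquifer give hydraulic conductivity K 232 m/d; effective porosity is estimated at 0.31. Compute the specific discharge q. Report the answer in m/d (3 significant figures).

Hydraulic gradient i = (309.34 − 308.02) / 155 = 1.32 / 155 = 0.008516
Darcy flux q = K·i = 232 × 0.008516 = 1.976 m/d

1.98 m/d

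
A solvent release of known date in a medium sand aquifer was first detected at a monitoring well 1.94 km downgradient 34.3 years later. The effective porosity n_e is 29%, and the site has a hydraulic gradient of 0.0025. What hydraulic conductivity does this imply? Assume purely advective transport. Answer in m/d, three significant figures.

18.0 m/d

t = 34.3 years = 12520 d
L = 1.94 km = 1940 m
v = L / t = 1940 / 12520 = 0.1550 m/d
K = v · n / i = 0.1550 × 0.29 / 0.0025 = 18.0 m/d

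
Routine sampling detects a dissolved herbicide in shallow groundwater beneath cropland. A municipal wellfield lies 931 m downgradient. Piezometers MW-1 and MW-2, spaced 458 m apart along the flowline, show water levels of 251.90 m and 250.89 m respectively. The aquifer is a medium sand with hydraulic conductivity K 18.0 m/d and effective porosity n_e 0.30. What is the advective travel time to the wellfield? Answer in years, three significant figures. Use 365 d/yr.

19.3 years

Hydraulic gradient i = (251.90 − 250.89) / 458 = 1.01 / 458 = 0.002205
Darcy flux q = K·i = 18.0 × 0.002205 = 0.03969 m/d
Average linear velocity = 0.03969 / 0.30 = 0.1323 m/d
t = L / v = 931 / 0.1323 = 7036 d
   = 7036 / 365 = 19.3 yr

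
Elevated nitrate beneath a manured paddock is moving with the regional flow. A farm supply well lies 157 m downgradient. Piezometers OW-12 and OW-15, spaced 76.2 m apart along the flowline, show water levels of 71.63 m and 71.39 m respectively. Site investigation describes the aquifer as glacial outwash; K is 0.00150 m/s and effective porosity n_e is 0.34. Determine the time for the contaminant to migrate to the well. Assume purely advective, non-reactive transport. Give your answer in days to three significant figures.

131 days

Hydraulic gradient i = (71.63 − 71.39) / 76.2 = 0.24 / 76.2 = 0.003150
K = 0.00150 m/s × 86400 s/d = 129.6 m/d
Darcy flux q = K·i = 129.6 × 0.003150 = 0.4082 m/d
v = Ki/n = 129.6·0.003150/0.34 = 1.201 m/d
t = L / v = 157 / 1.201 = 130.8 d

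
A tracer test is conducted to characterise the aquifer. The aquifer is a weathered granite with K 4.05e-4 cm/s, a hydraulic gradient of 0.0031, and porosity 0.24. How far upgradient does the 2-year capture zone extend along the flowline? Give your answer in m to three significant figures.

K = 4.05e-4 cm/s × 864 = 0.3499 m/d
Darcy flux q = K·i = 0.3499 × 0.0031 = 0.001085 m/d
v = Ki/n = 0.3499·0.0031/0.24 = 0.004520 m/d
T = 2 yr × 365 = 730 d
L = v × T = 0.004520 × 730 = 3.299 m

3.30 m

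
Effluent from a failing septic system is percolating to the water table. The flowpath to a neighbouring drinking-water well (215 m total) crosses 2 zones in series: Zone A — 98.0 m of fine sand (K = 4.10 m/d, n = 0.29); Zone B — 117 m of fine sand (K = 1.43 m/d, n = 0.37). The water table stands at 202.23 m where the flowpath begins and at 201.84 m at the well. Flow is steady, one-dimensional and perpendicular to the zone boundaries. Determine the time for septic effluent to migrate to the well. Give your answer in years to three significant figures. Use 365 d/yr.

Total head drop ΔH = 202.23 − 201.84 = 0.39 m
Steady 1-D flow in series ⇒ the Darcy flux q is identical in every zone and the zone head losses add (resistances L/K in series).
Σ(L/K) = 98.0/4.10 + 117/1.43 = 23.90 + 81.82 = 105.7 d
q = ΔH / Σ(L/K) = 0.39 / 105.7 = 0.003689 m/d (same in every zone)
Zone A: v = q/n = 0.003689/0.29 = 0.01272 m/d → t_A = 98.0/0.01272 = 7704 d
Zone B: v = q/n = 0.003689/0.37 = 0.009970 m/d → t_B = 117/0.009970 = 11730 d
Total t = 7704 + 11730 = 19440 d
   = 19440 / 365 = 53.3 yr

53.3 years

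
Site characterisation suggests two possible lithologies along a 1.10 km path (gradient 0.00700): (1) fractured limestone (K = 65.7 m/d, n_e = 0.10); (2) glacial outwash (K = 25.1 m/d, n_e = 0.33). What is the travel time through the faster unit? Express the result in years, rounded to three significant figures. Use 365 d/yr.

Unit 1 (fractured limestone): v = 65.7×0.0070/0.10 = 4.599 m/d, t = 1100/4.599 = 239.2 d
Unit 2 (glacial outwash): v = 25.1×0.0070/0.33 = 0.5324 m/d, t = 1100/0.5324 = 2066 d
Faster: 239.2 d / 365 = 0.655 yr

0.655 years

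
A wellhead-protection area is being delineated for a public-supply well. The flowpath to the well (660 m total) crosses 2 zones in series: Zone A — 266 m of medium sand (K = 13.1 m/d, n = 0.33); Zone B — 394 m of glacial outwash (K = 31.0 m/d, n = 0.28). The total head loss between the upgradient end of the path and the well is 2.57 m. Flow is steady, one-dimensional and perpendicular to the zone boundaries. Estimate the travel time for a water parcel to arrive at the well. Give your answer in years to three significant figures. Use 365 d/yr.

6.97 years

Continuity: the same q passes through each zone, so ΔH = q·Σ(L_j/K_j) — the zones act as resistances in series.
Σ(L/K) = 266/13.1 + 394/31.0 = 20.31 + 12.71 = 33.02 d
q = ΔH / Σ(L/K) = 2.57 / 33.02 = 0.07784 m/d (same in every zone)
Zone A: v = q/n = 0.07784/0.33 = 0.2359 m/d → t_A = 266/0.2359 = 1128 d
Zone B: v = q/n = 0.07784/0.28 = 0.2780 m/d → t_B = 394/0.2780 = 1417 d
Total t = 1128 + 1417 = 2545 d
   = 2545 / 365 = 6.97 yr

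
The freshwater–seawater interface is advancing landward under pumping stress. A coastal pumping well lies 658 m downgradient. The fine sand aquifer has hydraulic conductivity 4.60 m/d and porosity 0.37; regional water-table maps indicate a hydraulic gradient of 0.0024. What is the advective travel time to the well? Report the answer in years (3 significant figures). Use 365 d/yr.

Specific discharge q = 4.60 × 0.0024 = 0.01104 m/d
v = Ki/n = 4.60·0.0024/0.37 = 0.02984 m/d
t = L / v = 658 / 0.02984 = 22050 d
   = 22050 / 365 = 60.4 yr

60.4 years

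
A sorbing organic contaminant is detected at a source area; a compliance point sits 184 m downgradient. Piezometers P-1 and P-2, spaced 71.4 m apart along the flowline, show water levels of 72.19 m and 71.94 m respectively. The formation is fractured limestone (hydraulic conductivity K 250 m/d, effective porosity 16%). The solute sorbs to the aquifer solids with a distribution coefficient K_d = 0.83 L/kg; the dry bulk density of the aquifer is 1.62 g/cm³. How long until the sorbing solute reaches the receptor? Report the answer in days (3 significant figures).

316 days

Hydraulic gradient i = (72.19 − 71.94) / 71.4 = 0.25 / 71.4 = 0.003501
Specific discharge q = 250 × 0.003501 = 0.8754 m/d
Average linear velocity = 0.8754 / 0.16 = 5.471 m/d
Retardation R = 1 + ρ_b·K_d/n = 1 + 1.62×0.83/0.16 = 9.404
Contaminant velocity v_c = v/R = 5.471/9.404 = 0.5818 m/d
t = L/v_c = 184/0.5818 = 316.3 d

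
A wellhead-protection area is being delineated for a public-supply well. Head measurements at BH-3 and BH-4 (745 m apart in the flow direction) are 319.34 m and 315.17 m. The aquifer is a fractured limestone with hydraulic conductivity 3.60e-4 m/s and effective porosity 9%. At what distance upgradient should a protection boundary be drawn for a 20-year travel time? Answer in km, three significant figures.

Hydraulic gradient i = (319.34 − 315.17) / 745 = 4.17 / 745 = 0.005597
K = 3.60e-4 m/s × 86400 s/d = 31.10 m/d
Darcy flux q = K·i = 31.10 × 0.005597 = 0.1741 m/d
Seepage velocity v = q / n = 0.1741 / 0.09 = 1.934 m/d
T = 20 yr × 365 = 7300 d
L = v × T = 1.934 × 7300 = 14120 m
   = 14.1 km

14.1 km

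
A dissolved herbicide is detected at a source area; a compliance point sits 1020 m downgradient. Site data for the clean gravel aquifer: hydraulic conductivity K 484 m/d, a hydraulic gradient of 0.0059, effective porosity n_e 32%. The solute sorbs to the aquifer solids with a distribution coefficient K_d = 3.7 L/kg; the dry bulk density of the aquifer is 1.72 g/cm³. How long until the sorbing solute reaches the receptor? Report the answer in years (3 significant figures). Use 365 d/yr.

Specific discharge q = 484 × 0.0059 = 2.856 m/d
v_s = q/n_e = 2.856/0.32 = 8.924 m/d
Retardation R = 1 + ρ_b·K_d/n = 1 + 1.72×3.7/0.32 = 20.89
Contaminant velocity v_c = v/R = 8.924/20.89 = 0.4272 m/d
t = L/v_c = 1020/0.4272 = 2387 d
   = 2387/365 = 6.54 yr

6.54 years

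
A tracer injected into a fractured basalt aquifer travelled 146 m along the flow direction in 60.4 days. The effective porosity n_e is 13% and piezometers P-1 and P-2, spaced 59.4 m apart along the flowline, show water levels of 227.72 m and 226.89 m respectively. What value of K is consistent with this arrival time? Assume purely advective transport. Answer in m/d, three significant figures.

Hydraulic gradient i = (227.72 − 226.89) / 59.4 = 0.83 / 59.4 = 0.01397
v = L / t = 146 / 60.4 = 2.417 m/d
K = v · n / i = 2.417 × 0.13 / 0.01397 = 22.5 m/d

22.5 m/d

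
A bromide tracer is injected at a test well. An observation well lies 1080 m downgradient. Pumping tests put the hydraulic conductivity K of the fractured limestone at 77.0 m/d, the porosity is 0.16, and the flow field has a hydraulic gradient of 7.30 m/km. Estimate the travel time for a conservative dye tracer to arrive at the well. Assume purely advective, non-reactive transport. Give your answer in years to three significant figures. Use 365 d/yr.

0.842 years

Darcy flux q = K·i = 77.0 × 0.0073 = 0.5621 m/d
Average linear velocity = 0.5621 / 0.16 = 3.513 m/d
t = L / v = 1080 / 3.513 = 307.4 d
   = 307.4 / 365 = 0.842 yr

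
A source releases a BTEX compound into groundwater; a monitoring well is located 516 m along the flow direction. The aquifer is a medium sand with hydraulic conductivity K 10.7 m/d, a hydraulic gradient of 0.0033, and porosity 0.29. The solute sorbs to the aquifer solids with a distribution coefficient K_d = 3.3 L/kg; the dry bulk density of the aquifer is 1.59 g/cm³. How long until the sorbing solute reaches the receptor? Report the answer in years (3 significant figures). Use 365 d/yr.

222 years

Specific discharge q = 10.7 × 0.0033 = 0.03531 m/d
v_s = q/n_e = 0.03531/0.29 = 0.1218 m/d
Retardation R = 1 + ρ_b·K_d/n = 1 + 1.59×3.3/0.29 = 19.09
Contaminant velocity v_c = v/R = 0.1218/19.09 = 0.006377 m/d
t = L/v_c = 516/0.006377 = 80910 d
   = 80910/365 = 222 yr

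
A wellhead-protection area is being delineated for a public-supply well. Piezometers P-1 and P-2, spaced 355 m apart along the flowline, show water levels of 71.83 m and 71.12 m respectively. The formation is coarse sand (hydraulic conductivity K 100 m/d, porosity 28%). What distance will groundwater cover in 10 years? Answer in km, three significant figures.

2.61 km

Hydraulic gradient i = (71.83 − 71.12) / 355 = 0.71 / 355 = 0.002000
Specific discharge q = 100 × 0.002000 = 0.2000 m/d
Average linear velocity = 0.2000 / 0.28 = 0.7143 m/d
T = 10 yr × 365 = 3650 d
L = v × T = 0.7143 × 3650 = 2607 m
   = 2.61 km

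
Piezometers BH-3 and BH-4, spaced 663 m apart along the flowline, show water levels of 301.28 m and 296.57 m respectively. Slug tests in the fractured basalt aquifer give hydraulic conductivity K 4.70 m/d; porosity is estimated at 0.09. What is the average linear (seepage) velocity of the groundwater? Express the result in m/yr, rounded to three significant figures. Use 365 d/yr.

135 m/yr

Hydraulic gradient i = (301.28 − 296.57) / 663 = 4.71 / 663 = 0.007104
q = Ki = 4.70 × 0.007104 = 0.03339 m/d
Seepage velocity v = q / n = 0.03339 / 0.09 = 0.3710 m/d
   = 0.3710 × 365 = 135 m/yr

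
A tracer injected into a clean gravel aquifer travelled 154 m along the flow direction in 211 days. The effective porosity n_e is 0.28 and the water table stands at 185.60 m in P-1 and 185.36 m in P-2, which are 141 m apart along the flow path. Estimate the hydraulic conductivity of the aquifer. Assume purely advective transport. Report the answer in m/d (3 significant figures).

Hydraulic gradient i = (185.60 − 185.36) / 141 = 0.24 / 141 = 0.001702
v = L / t = 154 / 211 = 0.7299 m/d
K = v · n / i = 0.7299 × 0.28 / 0.001702 = 120 m/d

120 m/d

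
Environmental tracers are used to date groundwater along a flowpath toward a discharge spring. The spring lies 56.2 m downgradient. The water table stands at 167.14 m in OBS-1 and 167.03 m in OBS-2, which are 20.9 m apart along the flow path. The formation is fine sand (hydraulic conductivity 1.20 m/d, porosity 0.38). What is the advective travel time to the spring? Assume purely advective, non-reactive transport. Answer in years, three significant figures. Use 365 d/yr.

Hydraulic gradient i = (167.14 − 167.03) / 20.9 = 0.11 / 20.9 = 0.005263
Specific discharge q = 1.20 × 0.005263 = 0.006316 m/d
v = Ki/n = 1.20·0.005263/0.38 = 0.01662 m/d
t = L / v = 56.2 / 0.01662 = 3381 d
   = 3381 / 365 = 9.26 yr

9.26 years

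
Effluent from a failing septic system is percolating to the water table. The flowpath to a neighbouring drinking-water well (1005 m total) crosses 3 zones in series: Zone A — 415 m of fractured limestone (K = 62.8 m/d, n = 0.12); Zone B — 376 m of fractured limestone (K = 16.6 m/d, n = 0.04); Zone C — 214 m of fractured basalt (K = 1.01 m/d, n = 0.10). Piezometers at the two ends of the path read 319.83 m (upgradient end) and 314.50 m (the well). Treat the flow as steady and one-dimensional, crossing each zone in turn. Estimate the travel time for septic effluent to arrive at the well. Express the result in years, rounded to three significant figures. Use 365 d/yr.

Total head drop ΔH = 319.83 − 314.50 = 5.33 m
Steady 1-D flow in series ⇒ the Darcy flux q is identical in every zone and the zone head losses add (resistances L/K in series).
Σ(L/K) = 415/62.8 + 376/16.6 + 214/1.01 = 6.608 + 22.65 + 211.9 = 241.1 d
q = ΔH / Σ(L/K) = 5.33 / 241.1 = 0.02210 m/d (same in every zone)
Zone A: v = q/n = 0.02210/0.12 = 0.1842 m/d → t_A = 415/0.1842 = 2253 d
Zone B: v = q/n = 0.02210/0.04 = 0.5526 m/d → t_B = 376/0.5526 = 680.4 d
Zone C: v = q/n = 0.02210/0.10 = 0.2210 m/d → t_C = 214/0.2210 = 968.2 d
Total t = 2253 + 680.4 + 968.2 = 3902 d
   = 3902 / 365 = 10.7 yr

10.7 years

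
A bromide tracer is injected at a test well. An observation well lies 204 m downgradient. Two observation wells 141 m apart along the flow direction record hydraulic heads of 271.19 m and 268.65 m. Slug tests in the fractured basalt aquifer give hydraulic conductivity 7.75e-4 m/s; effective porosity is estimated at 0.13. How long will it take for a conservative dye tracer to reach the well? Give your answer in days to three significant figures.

22.0 days

Hydraulic gradient i = (271.19 − 268.65) / 141 = 2.54 / 141 = 0.01801
K = 7.75e-4 m/s × 86400 s/d = 66.96 m/d
Specific discharge q = 66.96 × 0.01801 = 1.206 m/d
v = Ki/n = 66.96·0.01801/0.13 = 9.279 m/d
t = L / v = 204 / 9.279 = 21.99 d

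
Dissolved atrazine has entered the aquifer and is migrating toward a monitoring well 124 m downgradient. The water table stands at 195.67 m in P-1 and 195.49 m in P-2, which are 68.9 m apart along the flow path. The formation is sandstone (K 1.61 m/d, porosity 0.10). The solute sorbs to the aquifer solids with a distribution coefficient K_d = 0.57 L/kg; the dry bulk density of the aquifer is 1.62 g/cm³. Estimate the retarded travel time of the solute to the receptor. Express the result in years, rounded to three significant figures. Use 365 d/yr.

82.7 years

Hydraulic gradient i = (195.67 − 195.49) / 68.9 = 0.18 / 68.9 = 0.002612
Specific discharge q = 1.61 × 0.002612 = 0.004206 m/d
v = Ki/n = 1.61·0.002612/0.10 = 0.04206 m/d
Retardation R = 1 + ρ_b·K_d/n = 1 + 1.62×0.57/0.10 = 10.23
Contaminant velocity v_c = v/R = 0.04206/10.23 = 0.004110 m/d
t = L/v_c = 124/0.004110 = 30170 d
   = 30170/365 = 82.7 yr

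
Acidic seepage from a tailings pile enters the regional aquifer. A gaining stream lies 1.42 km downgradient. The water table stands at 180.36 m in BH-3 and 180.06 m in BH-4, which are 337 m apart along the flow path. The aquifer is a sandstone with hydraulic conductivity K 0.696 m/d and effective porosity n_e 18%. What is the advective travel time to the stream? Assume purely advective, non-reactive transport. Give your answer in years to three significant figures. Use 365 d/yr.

Hydraulic gradient i = (180.36 − 180.06) / 337 = 0.30 / 337 = 8.902e-4
Darcy flux q = K·i = 0.696 × 8.902e-4 = 6.196e-4 m/d
Seepage velocity v = q / n = 6.196e-4 / 0.18 = 0.003442 m/d
L = 1.42 km = 1420 m
t = L / v = 1420 / 0.003442 = 412500 d
   = 412500 / 365 = 1130 yr

1130 years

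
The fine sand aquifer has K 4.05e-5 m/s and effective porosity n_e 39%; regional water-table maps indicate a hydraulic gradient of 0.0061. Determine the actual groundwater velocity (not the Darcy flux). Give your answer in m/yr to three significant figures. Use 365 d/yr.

20.0 m/yr

K = 4.05e-5 m/s × 86400 s/d = 3.499 m/d
Darcy flux q = K·i = 3.499 × 0.0061 = 0.02135 m/d
Seepage velocity v = q / n = 0.02135 / 0.39 = 0.05473 m/d
   = 0.05473 × 365 = 20.0 m/yr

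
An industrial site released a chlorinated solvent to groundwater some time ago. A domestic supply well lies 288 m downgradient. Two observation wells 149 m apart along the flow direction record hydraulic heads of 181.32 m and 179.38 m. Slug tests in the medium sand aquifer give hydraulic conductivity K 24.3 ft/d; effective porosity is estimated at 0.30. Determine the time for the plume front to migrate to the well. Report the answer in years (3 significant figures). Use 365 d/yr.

2.45 years

Hydraulic gradient i = (181.32 − 179.38) / 149 = 1.94 / 149 = 0.01302
K = 24.3 ft/d × 0.3048 = 7.407 m/d
Specific discharge q = 7.407 × 0.01302 = 0.09644 m/d
Average linear velocity = 0.09644 / 0.30 = 0.3215 m/d
t = L / v = 288 / 0.3215 = 895.9 d
   = 895.9 / 365 = 2.45 yr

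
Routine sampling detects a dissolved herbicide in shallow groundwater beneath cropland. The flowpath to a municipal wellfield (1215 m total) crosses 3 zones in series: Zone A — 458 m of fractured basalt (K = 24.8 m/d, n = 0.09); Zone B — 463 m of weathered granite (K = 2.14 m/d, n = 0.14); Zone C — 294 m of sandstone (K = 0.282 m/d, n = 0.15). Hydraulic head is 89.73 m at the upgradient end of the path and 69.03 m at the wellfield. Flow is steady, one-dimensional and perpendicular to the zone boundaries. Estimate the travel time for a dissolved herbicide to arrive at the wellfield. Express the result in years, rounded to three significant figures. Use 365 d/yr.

25.4 years

Total head drop ΔH = 89.73 − 69.03 = 20.70 m
Continuity: the same q passes through each zone, so ΔH = q·Σ(L_j/K_j) — the zones act as resistances in series.
Σ(L/K) = 458/24.8 + 463/2.14 + 294/0.282 = 18.47 + 216.4 + 1043 = 1277 d
q = ΔH / Σ(L/K) = 20.70 / 1277 = 0.01621 m/d (same in every zone)
Zone A: v = q/n = 0.01621/0.09 = 0.1801 m/d → t_A = 458/0.1801 = 2544 d
Zone B: v = q/n = 0.01621/0.14 = 0.1158 m/d → t_B = 463/0.1158 = 4000 d
Zone C: v = q/n = 0.01621/0.15 = 0.1080 m/d → t_C = 294/0.1080 = 2721 d
Total t = 2544 + 4000 + 2721 = 9265 d
   = 9265 / 365 = 25.4 yr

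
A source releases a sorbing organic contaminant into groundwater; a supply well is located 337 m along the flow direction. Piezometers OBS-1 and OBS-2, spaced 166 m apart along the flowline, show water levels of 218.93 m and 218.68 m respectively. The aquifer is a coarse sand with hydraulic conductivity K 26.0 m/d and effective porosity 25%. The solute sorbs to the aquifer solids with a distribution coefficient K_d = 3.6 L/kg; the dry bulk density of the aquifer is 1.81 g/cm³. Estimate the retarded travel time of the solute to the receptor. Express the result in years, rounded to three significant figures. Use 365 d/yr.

160 years

Hydraulic gradient i = (218.93 − 218.68) / 166 = 0.25 / 166 = 0.001506
Specific discharge q = 26.0 × 0.001506 = 0.03916 m/d
v_s = q/n_e = 0.03916/0.25 = 0.1566 m/d
Retardation R = 1 + ρ_b·K_d/n = 1 + 1.81×3.6/0.25 = 27.06
Contaminant velocity v_c = v/R = 0.1566/27.06 = 0.005787 m/d
t = L/v_c = 337/0.005787 = 58230 d
   = 58230/365 = 160 yr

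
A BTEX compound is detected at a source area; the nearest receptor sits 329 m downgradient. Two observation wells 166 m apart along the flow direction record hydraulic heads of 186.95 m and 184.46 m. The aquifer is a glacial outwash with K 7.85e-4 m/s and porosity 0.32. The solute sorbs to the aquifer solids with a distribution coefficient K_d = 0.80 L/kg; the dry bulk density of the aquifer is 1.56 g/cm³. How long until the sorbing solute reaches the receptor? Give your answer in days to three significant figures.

507 days

Hydraulic gradient i = (186.95 − 184.46) / 166 = 2.49 / 166 = 0.01500
K = 7.85e-4 m/s × 86400 s/d = 67.82 m/d
Darcy flux q = K·i = 67.82 × 0.01500 = 1.017 m/d
Seepage velocity v = q / n = 1.017 / 0.32 = 3.179 m/d
Retardation R = 1 + ρ_b·K_d/n = 1 + 1.56×0.80/0.32 = 4.900
Contaminant velocity v_c = v/R = 3.179/4.900 = 0.6488 m/d
t = L/v_c = 329/0.6488 = 507.1 d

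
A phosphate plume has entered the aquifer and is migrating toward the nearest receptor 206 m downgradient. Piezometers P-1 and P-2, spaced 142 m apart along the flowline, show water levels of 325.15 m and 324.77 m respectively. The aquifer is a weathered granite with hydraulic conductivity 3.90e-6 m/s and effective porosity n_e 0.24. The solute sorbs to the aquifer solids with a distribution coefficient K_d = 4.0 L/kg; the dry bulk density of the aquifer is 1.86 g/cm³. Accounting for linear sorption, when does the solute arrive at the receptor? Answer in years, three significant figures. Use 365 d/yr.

Hydraulic gradient i = (325.15 − 324.77) / 142 = 0.38 / 142 = 0.002676
K = 3.90e-6 m/s × 86400 s/d = 0.3370 m/d
Darcy flux q = K·i = 0.3370 × 0.002676 = 9.017e-4 m/d
Seepage velocity v = q / n = 9.017e-4 / 0.24 = 0.003757 m/d
Retardation R = 1 + ρ_b·K_d/n = 1 + 1.86×4.0/0.24 = 32.00
Contaminant velocity v_c = v/R = 0.003757/32.00 = 1.174e-4 m/d
t = L/v_c = 206/1.174e-4 = 1.755e6 d
   = 1.755e6/365 = 4810 yr

4810 years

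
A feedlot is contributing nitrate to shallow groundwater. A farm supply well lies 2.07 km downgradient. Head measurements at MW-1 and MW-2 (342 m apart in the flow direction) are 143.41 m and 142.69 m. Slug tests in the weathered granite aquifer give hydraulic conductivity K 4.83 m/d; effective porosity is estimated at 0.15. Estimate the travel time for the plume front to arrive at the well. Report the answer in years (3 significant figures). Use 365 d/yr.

Hydraulic gradient i = (143.41 − 142.69) / 342 = 0.72 / 342 = 0.002105
q = Ki = 4.83 × 0.002105 = 0.01017 m/d
Seepage velocity v = q / n = 0.01017 / 0.15 = 0.06779 m/d
L = 2.07 km = 2070 m
t = L / v = 2070 / 0.06779 = 30540 d
   = 30540 / 365 = 83.7 yr

83.7 years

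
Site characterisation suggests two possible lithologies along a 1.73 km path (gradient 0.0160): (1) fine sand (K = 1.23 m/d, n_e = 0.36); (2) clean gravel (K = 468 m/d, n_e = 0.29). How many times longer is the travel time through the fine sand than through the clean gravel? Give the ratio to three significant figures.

472

Unit 1 (fine sand): v = 1.23×0.016/0.36 = 0.05467 m/d, t = 1730/0.05467 = 31650 d
Unit 2 (clean gravel): v = 468×0.016/0.29 = 25.82 m/d, t = 1730/25.82 = 67.00 d
t(fine sand) / t(clean gravel) = 31650/67.00 = 472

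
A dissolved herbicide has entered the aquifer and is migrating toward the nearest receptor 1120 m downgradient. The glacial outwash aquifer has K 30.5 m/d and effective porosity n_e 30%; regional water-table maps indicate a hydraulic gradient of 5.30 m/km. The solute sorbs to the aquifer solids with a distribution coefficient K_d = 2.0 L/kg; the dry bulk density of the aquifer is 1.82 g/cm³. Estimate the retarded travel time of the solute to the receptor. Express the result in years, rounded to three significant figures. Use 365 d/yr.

Darcy flux q = K·i = 30.5 × 0.0053 = 0.1617 m/d
Average linear velocity = 0.1617 / 0.30 = 0.5388 m/d
Retardation R = 1 + ρ_b·K_d/n = 1 + 1.82×2.0/0.30 = 13.13
Contaminant velocity v_c = v/R = 0.5388/13.13 = 0.04103 m/d
t = L/v_c = 1120/0.04103 = 27300 d
   = 27300/365 = 74.8 yr

74.8 years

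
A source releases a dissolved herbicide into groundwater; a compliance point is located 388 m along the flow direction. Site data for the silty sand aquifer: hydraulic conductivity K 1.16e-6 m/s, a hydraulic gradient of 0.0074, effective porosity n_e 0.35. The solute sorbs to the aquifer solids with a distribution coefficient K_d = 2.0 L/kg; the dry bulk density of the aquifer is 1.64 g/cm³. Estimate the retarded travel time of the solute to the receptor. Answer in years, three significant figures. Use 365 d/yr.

K = 1.16e-6 m/s × 86400 s/d = 0.1002 m/d
Specific discharge q = 0.1002 × 0.0074 = 7.417e-4 m/d
Seepage velocity v = q / n = 7.417e-4 / 0.35 = 0.002119 m/d
Retardation R = 1 + ρ_b·K_d/n = 1 + 1.64×2.0/0.35 = 10.37
Contaminant velocity v_c = v/R = 0.002119/10.37 = 2.043e-4 m/d
t = L/v_c = 388/2.043e-4 = 1.899e6 d
   = 1.899e6/365 = 5200 yr

5200 years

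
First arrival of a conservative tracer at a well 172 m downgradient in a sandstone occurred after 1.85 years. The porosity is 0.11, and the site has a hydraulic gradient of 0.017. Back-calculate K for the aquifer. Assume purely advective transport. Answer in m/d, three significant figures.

t = 1.85 years = 675.3 d
v = L / t = 172 / 675.3 = 0.2547 m/d
K = v · n / i = 0.2547 × 0.11 / 0.017 = 1.65 m/d

1.65 m/d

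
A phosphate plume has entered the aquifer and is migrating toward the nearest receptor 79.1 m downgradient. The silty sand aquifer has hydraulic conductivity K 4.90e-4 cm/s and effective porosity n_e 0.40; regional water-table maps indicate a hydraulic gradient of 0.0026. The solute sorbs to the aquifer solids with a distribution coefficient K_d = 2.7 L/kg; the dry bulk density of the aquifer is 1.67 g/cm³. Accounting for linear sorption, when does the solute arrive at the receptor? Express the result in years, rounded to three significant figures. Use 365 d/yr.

K = 4.90e-4 cm/s × 864 = 0.4234 m/d
q = Ki = 0.4234 × 0.0026 = 0.001101 m/d
v_s = q/n_e = 0.001101/0.40 = 0.002752 m/d
Retardation R = 1 + ρ_b·K_d/n = 1 + 1.67×2.7/0.40 = 12.27
Contaminant velocity v_c = v/R = 0.002752/12.27 = 2.242e-4 m/d
t = L/v_c = 79.1/2.242e-4 = 352800 d
   = 352800/365 = 966 yr

966 years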